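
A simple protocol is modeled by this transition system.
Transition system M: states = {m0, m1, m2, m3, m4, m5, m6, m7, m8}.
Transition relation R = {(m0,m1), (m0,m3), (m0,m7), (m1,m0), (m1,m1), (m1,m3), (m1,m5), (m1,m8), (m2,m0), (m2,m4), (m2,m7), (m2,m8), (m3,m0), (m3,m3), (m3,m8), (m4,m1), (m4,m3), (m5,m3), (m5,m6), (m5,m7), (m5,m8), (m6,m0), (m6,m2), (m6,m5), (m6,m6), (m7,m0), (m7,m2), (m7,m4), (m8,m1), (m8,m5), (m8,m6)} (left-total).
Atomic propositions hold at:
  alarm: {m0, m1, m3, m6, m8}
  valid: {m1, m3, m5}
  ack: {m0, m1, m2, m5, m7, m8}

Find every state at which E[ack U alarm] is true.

E[ack U alarm]: least fixpoint, start Z0 = Sat(alarm) = {m0, m1, m3, m6, m8}, add states in Sat(ack) with some successor in Z. Z1 = {m0, m1, m2, m3, m5, m6, m7, m8}; fixed.
Sat(E[ack U alarm]) = {m0, m1, m2, m3, m5, m6, m7, m8}

{m0, m1, m2, m3, m5, m6, m7, m8}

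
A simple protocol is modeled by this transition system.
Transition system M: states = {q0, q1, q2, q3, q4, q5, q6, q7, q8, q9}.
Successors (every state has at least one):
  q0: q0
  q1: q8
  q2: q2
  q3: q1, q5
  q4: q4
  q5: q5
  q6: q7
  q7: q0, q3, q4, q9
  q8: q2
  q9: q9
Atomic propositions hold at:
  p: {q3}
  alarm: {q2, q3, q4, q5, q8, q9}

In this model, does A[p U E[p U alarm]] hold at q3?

E[p U alarm]: least fixpoint, start Z0 = Sat(alarm) = {q2, q3, q4, q5, q8, q9}, add states in Sat(p) with some successor in Z. Already a fixed point.
Sat(E[p U alarm]) = {q2, q3, q4, q5, q8, q9}
A[p U E[p U alarm]]: least fixpoint, start Z0 = Sat(E[p U alarm]) = {q2, q3, q4, q5, q8, q9}, add states in Sat(p) with every successor in Z. Already a fixed point.
Sat(A[p U E[p U alarm]]) = {q2, q3, q4, q5, q8, q9}
q3 ∈ Sat(A[p U E[p U alarm]]) = {q2, q3, q4, q5, q8, q9}, so the formula holds at q3.

Yes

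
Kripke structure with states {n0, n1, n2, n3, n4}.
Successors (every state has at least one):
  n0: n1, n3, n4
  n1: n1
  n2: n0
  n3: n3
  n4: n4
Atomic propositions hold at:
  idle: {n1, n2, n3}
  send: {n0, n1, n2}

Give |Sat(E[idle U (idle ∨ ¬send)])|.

Sat(¬send) = {n3, n4}
Sat(idle ∨ ¬send) = {n1, n2, n3, n4}
E[idle U (idle ∨ ¬send)]: least fixpoint, start Z0 = Sat((idle ∨ ¬send)) = {n1, n2, n3, n4}, add states in Sat(idle) with some successor in Z. Already a fixed point.
Sat(E[idle U (idle ∨ ¬send)]) = {n1, n2, n3, n4}
|Sat(E[idle U (idle ∨ ¬send)])| = |{n1, n2, n3, n4}| = 4.

4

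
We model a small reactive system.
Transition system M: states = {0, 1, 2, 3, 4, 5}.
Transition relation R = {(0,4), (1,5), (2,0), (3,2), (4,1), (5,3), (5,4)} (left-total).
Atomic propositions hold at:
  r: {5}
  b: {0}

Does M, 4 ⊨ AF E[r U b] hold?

E[r U b]: least fixpoint, start Z0 = Sat(b) = {0}, add states in Sat(r) with some successor in Z. Already a fixed point.
Sat(E[r U b]) = {0}
AF E[r U b]: least fixpoint, start Z0 = {0}, add states with every successor in Z. Z1 = {0, 2}; Z2 = {0, 2, 3}; fixed.
Sat(AF E[r U b]) = {0, 2, 3}
4 ∉ Sat(AF E[r U b]) = {0, 2, 3}, so the formula does not hold at 4.

No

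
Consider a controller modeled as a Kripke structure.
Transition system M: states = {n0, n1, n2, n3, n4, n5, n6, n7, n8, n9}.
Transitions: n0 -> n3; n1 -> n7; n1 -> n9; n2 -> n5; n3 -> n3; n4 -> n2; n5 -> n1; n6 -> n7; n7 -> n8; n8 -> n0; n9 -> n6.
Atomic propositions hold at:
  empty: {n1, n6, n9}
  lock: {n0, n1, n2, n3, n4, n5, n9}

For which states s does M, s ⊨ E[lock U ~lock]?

{n1, n2, n4, n5, n6, n7, n8, n9}

Sat(~lock) = {n6, n7, n8}
E[lock U ~lock]: least fixpoint, start Z0 = Sat(~lock) = {n6, n7, n8}, add states in Sat(lock) with some successor in Z. Z1 = {n1, n6, n7, n8, n9}; Z2 = {n1, n5, n6, n7, n8, n9}; Z3 = {n1, n2, n5, n6, n7, n8, n9}; Z4 = {n1, n2, n4, n5, n6, n7, n8, n9}; fixed.
Sat(E[lock U ~lock]) = {n1, n2, n4, n5, n6, n7, n8, n9}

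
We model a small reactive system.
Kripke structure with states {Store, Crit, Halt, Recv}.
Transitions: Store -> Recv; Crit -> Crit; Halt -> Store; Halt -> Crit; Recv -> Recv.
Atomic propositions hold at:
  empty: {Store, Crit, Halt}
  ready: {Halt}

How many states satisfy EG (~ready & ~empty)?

1

Sat(~ready) = {Store, Crit, Recv}
Sat(~empty) = {Recv}
Sat(~ready & ~empty) = {Recv}
EG (~ready & ~empty): greatest fixpoint, start Z0 = {Recv}, keep only states in Sat with some successor in Z. Already a fixed point.
Sat(EG (~ready & ~empty)) = {Recv}
|Sat(EG (~ready & ~empty))| = |{Recv}| = 1.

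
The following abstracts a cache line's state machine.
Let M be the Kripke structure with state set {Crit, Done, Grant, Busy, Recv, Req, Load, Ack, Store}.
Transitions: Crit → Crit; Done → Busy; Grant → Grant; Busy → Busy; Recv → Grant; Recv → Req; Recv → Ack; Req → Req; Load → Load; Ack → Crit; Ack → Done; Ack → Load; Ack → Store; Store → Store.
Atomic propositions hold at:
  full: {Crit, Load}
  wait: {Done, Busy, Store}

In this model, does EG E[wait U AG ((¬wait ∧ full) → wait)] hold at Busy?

Sat(¬wait) = {Crit, Grant, Recv, Req, Load, Ack}
Sat(¬wait ∧ full) = {Crit, Load}
Sat((¬wait ∧ full) → wait) = {Done, Grant, Busy, Recv, Req, Ack, Store}
AG ((¬wait ∧ full) → wait): greatest fixpoint, start Z0 = {Done, Grant, Busy, Recv, Req, Ack, Store}, keep only states in Sat with every successor in Z. Z1 = {Done, Grant, Busy, Recv, Req, Store}; Z2 = {Done, Grant, Busy, Req, Store}; fixed.
Sat(AG ((¬wait ∧ full) → wait)) = {Done, Grant, Busy, Req, Store}
E[wait U AG ((¬wait ∧ full) → wait)]: least fixpoint, start Z0 = Sat(AG ((¬wait ∧ full) → wait)) = {Done, Grant, Busy, Req, Store}, add states in Sat(wait) with some successor in Z. Already a fixed point.
Sat(E[wait U AG ((¬wait ∧ full) → wait)]) = {Done, Grant, Busy, Req, Store}
EG E[wait U AG ((¬wait ∧ full) → wait)]: greatest fixpoint, start Z0 = {Done, Grant, Busy, Req, Store}, keep only states in Sat with some successor in Z. Already a fixed point.
Sat(EG E[wait U AG ((¬wait ∧ full) → wait)]) = {Done, Grant, Busy, Req, Store}
Busy ∈ Sat(EG E[wait U AG ((¬wait ∧ full) → wait)]) = {Done, Grant, Busy, Req, Store}, so the formula holds at Busy.

Yes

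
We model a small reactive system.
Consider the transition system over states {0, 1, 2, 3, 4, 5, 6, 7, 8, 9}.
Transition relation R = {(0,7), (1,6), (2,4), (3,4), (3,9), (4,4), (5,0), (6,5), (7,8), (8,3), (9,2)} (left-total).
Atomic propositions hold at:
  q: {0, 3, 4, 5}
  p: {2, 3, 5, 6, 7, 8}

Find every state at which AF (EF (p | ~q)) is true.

Sat(~q) = {1, 2, 6, 7, 8, 9}
Sat(p | ~q) = {1, 2, 3, 5, 6, 7, 8, 9}
EF (p | ~q): least fixpoint, start Z0 = {1, 2, 3, 5, 6, 7, 8, 9}, add states with some successor in Z. Z1 = {0, 1, 2, 3, 5, 6, 7, 8, 9}; fixed.
Sat(EF (p | ~q)) = {0, 1, 2, 3, 5, 6, 7, 8, 9}
AF (EF (p | ~q)): least fixpoint, start Z0 = {0, 1, 2, 3, 5, 6, 7, 8, 9}, add states with every successor in Z. Already a fixed point.
Sat(AF (EF (p | ~q))) = {0, 1, 2, 3, 5, 6, 7, 8, 9}

{0, 1, 2, 3, 5, 6, 7, 8, 9}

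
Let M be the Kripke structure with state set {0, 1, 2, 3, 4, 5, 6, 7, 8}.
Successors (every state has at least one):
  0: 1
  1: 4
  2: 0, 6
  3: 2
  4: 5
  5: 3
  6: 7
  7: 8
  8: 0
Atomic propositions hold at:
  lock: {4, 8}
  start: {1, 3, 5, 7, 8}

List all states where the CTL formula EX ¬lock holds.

{0, 2, 3, 4, 5, 6, 8}

Sat(¬lock) = {0, 1, 2, 3, 5, 6, 7}
Sat(EX ¬lock) = {s : some successor in {0, 1, 2, 3, 5, 6, 7}} = {0, 2, 3, 4, 5, 6, 8}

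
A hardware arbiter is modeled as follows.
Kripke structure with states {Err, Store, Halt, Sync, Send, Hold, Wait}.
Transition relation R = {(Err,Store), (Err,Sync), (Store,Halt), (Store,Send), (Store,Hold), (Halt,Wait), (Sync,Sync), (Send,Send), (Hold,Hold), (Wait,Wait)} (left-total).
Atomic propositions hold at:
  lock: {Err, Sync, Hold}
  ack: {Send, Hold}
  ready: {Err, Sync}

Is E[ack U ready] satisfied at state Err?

E[ack U ready]: least fixpoint, start Z0 = Sat(ready) = {Err, Sync}, add states in Sat(ack) with some successor in Z. Already a fixed point.
Sat(E[ack U ready]) = {Err, Sync}
Err ∈ Sat(E[ack U ready]) = {Err, Sync}, so the formula holds at Err.

Yes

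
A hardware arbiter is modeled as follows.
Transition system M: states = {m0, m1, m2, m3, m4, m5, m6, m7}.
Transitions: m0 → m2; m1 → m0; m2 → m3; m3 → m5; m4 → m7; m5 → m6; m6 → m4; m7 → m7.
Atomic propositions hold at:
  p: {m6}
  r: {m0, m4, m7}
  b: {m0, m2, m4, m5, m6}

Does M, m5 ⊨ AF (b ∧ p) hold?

Sat(b ∧ p) = {m6}
AF (b ∧ p): least fixpoint, start Z0 = {m6}, add states with every successor in Z. Z1 = {m5, m6}; Z2 = {m3, m5, m6}; Z3 = {m2, m3, m5, m6}; Z4 = {m0, m2, m3, m5, m6}; Z5 = {m0, m1, m2, m3, m5, m6}; fixed.
Sat(AF (b ∧ p)) = {m0, m1, m2, m3, m5, m6}
m5 ∈ Sat(AF (b ∧ p)) = {m0, m1, m2, m3, m5, m6}, so the formula holds at m5.

Yes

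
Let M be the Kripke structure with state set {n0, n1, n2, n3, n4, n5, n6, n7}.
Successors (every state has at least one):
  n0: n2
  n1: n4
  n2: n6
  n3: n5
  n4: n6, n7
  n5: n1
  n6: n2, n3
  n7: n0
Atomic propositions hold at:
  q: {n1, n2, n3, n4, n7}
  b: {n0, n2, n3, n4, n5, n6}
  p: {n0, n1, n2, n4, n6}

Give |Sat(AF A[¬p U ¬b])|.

4

Sat(¬p) = {n3, n5, n7}
Sat(¬b) = {n1, n7}
A[¬p U ¬b]: least fixpoint, start Z0 = Sat(¬b) = {n1, n7}, add states in Sat(¬p) with every successor in Z. Z1 = {n1, n5, n7}; Z2 = {n1, n3, n5, n7}; fixed.
Sat(A[¬p U ¬b]) = {n1, n3, n5, n7}
AF A[¬p U ¬b]: least fixpoint, start Z0 = {n1, n3, n5, n7}, add states with every successor in Z. Already a fixed point.
Sat(AF A[¬p U ¬b]) = {n1, n3, n5, n7}
|Sat(AF A[¬p U ¬b])| = |{n1, n3, n5, n7}| = 4.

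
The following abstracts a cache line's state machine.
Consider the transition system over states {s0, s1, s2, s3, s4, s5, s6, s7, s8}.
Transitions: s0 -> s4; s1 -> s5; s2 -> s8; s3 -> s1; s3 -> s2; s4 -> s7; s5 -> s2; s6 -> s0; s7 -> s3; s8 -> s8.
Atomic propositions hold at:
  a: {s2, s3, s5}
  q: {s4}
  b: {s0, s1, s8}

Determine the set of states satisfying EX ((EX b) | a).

{s1, s2, s3, s5, s7, s8}

Sat(EX b) = {s : some successor in {s0, s1, s8}} = {s2, s3, s6, s8}
Sat((EX b) | a) = {s2, s3, s5, s6, s8}
Sat(EX ((EX b) | a)) = {s : some successor in {s2, s3, s5, s6, s8}} = {s1, s2, s3, s5, s7, s8}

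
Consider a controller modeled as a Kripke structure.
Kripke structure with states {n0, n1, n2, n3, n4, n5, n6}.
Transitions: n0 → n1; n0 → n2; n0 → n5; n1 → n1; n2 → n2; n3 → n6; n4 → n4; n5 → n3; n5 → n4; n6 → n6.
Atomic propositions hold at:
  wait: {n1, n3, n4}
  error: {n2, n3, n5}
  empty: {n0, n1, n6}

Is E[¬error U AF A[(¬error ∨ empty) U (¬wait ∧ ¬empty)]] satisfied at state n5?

Sat(¬error) = {n0, n1, n4, n6}
Sat(¬error ∨ empty) = {n0, n1, n4, n6}
Sat(¬wait) = {n0, n2, n5, n6}
Sat(¬empty) = {n2, n3, n4, n5}
Sat(¬wait ∧ ¬empty) = {n2, n5}
A[(¬error ∨ empty) U (¬wait ∧ ¬empty)]: least fixpoint, start Z0 = Sat((¬wait ∧ ¬empty)) = {n2, n5}, add states in Sat(¬error ∨ empty) with every successor in Z. Already a fixed point.
Sat(A[(¬error ∨ empty) U (¬wait ∧ ¬empty)]) = {n2, n5}
AF A[(¬error ∨ empty) U (¬wait ∧ ¬empty)]: least fixpoint, start Z0 = {n2, n5}, add states with every successor in Z. Already a fixed point.
Sat(AF A[(¬error ∨ empty) U (¬wait ∧ ¬empty)]) = {n2, n5}
E[¬error U AF A[(¬error ∨ empty) U (¬wait ∧ ¬empty)]]: least fixpoint, start Z0 = Sat(AF A[(¬error ∨ empty) U (¬wait ∧ ¬empty)]) = {n2, n5}, add states in Sat(¬error) with some successor in Z. Z1 = {n0, n2, n5}; fixed.
Sat(E[¬error U AF A[(¬error ∨ empty) U (¬wait ∧ ¬empty)]]) = {n0, n2, n5}
n5 ∈ Sat(E[¬error U AF A[(¬error ∨ empty) U (¬wait ∧ ¬empty)]]) = {n0, n2, n5}, so the formula holds at n5.

Yes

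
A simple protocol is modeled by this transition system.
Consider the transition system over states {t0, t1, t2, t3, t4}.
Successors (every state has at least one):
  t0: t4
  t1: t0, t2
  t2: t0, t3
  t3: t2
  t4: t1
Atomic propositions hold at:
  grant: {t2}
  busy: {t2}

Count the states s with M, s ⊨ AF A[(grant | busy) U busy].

2

Sat(grant | busy) = {t2}
A[(grant | busy) U busy]: least fixpoint, start Z0 = Sat(busy) = {t2}, add states in Sat(grant | busy) with every successor in Z. Already a fixed point.
Sat(A[(grant | busy) U busy]) = {t2}
AF A[(grant | busy) U busy]: least fixpoint, start Z0 = {t2}, add states with every successor in Z. Z1 = {t2, t3}; fixed.
Sat(AF A[(grant | busy) U busy]) = {t2, t3}
|Sat(AF A[(grant | busy) U busy])| = |{t2, t3}| = 2.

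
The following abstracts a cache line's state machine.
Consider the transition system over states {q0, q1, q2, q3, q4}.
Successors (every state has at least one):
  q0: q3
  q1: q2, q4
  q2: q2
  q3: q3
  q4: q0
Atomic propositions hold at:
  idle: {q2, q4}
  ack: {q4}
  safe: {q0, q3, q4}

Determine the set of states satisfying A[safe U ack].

{q4}

A[safe U ack]: least fixpoint, start Z0 = Sat(ack) = {q4}, add states in Sat(safe) with every successor in Z. Already a fixed point.
Sat(A[safe U ack]) = {q4}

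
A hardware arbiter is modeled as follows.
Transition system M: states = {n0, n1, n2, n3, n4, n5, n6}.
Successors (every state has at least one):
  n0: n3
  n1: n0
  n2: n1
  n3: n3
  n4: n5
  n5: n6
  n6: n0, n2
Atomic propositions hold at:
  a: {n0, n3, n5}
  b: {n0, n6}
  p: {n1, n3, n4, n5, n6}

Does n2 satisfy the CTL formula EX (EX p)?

Sat(EX p) = {s : some successor in {n1, n3, n4, n5, n6}} = {n0, n2, n3, n4, n5}
Sat(EX (EX p)) = {s : some successor in {n0, n2, n3, n4, n5}} = {n0, n1, n3, n4, n6}
n2 ∉ Sat(EX (EX p)) = {n0, n1, n3, n4, n6}, so the formula does not hold at n2.

No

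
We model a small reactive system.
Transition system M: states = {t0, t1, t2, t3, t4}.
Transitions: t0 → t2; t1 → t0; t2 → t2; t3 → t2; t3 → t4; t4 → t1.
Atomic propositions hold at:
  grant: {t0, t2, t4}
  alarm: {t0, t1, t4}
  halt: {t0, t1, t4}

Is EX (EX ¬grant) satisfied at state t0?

Sat(¬grant) = {t1, t3}
Sat(EX ¬grant) = {s : some successor in {t1, t3}} = {t4}
Sat(EX (EX ¬grant)) = {s : some successor in {t4}} = {t3}
t0 ∉ Sat(EX (EX ¬grant)) = {t3}, so the formula does not hold at t0.

No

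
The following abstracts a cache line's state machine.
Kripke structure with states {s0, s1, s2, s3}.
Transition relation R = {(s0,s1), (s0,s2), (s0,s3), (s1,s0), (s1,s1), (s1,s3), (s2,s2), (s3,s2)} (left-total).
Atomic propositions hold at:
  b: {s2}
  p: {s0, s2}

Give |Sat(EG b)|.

EG b: greatest fixpoint, start Z0 = {s2}, keep only states in Sat with some successor in Z. Already a fixed point.
Sat(EG b) = {s2}
|Sat(EG b)| = |{s2}| = 1.

1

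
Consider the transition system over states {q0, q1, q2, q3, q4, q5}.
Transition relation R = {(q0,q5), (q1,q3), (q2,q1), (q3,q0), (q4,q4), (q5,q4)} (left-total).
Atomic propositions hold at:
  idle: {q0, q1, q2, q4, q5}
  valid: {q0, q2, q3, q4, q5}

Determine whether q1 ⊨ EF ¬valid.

Sat(¬valid) = {q1}
EF ¬valid: least fixpoint, start Z0 = {q1}, add states with some successor in Z. Z1 = {q1, q2}; fixed.
Sat(EF ¬valid) = {q1, q2}
q1 ∈ Sat(EF ¬valid) = {q1, q2}, so the formula holds at q1.

Yes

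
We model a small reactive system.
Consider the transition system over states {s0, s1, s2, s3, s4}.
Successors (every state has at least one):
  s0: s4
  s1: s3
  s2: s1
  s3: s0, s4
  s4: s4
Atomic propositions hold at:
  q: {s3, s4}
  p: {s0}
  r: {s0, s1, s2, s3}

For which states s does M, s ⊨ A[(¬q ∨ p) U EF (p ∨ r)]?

{s0, s1, s2, s3}

Sat(¬q) = {s0, s1, s2}
Sat(¬q ∨ p) = {s0, s1, s2}
Sat(p ∨ r) = {s0, s1, s2, s3}
EF (p ∨ r): least fixpoint, start Z0 = {s0, s1, s2, s3}, add states with some successor in Z. Already a fixed point.
Sat(EF (p ∨ r)) = {s0, s1, s2, s3}
A[(¬q ∨ p) U EF (p ∨ r)]: least fixpoint, start Z0 = Sat(EF (p ∨ r)) = {s0, s1, s2, s3}, add states in Sat(¬q ∨ p) with every successor in Z. Already a fixed point.
Sat(A[(¬q ∨ p) U EF (p ∨ r)]) = {s0, s1, s2, s3}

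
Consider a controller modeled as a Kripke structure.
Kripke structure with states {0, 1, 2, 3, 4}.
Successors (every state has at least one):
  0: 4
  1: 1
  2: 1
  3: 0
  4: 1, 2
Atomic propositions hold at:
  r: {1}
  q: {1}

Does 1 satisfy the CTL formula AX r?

Yes

Sat(AX r) = {s : every successor in {1}} = {1, 2}
1 ∈ Sat(AX r) = {1, 2}, so the formula holds at 1.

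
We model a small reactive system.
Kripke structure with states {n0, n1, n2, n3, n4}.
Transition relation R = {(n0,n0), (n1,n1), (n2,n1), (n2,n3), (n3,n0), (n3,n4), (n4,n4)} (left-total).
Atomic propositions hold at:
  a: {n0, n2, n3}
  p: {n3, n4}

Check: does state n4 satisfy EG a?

EG a: greatest fixpoint, start Z0 = {n0, n2, n3}, keep only states in Sat with some successor in Z. Already a fixed point.
Sat(EG a) = {n0, n2, n3}
n4 ∉ Sat(EG a) = {n0, n2, n3}, so the formula does not hold at n4.

No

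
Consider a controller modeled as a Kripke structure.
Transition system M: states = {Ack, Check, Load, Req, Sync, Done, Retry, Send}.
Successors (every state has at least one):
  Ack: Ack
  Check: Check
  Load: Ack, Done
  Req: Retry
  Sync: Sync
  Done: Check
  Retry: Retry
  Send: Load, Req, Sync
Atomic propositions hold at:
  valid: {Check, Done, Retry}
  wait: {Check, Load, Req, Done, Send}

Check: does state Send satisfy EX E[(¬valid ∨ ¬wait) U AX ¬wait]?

Sat(¬valid) = {Ack, Load, Req, Sync, Send}
Sat(¬wait) = {Ack, Sync, Retry}
Sat(¬valid ∨ ¬wait) = {Ack, Load, Req, Sync, Retry, Send}
Sat(AX ¬wait) = {s : every successor in {Ack, Sync, Retry}} = {Ack, Req, Sync, Retry}
E[(¬valid ∨ ¬wait) U AX ¬wait]: least fixpoint, start Z0 = Sat(AX ¬wait) = {Ack, Req, Sync, Retry}, add states in Sat(¬valid ∨ ¬wait) with some successor in Z. Z1 = {Ack, Load, Req, Sync, Retry, Send}; fixed.
Sat(E[(¬valid ∨ ¬wait) U AX ¬wait]) = {Ack, Load, Req, Sync, Retry, Send}
Sat(EX E[(¬valid ∨ ¬wait) U AX ¬wait]) = {s : some successor in {Ack, Load, Req, Sync, Retry, Send}} = {Ack, Load, Req, Sync, Retry, Send}
Send ∈ Sat(EX E[(¬valid ∨ ¬wait) U AX ¬wait]) = {Ack, Load, Req, Sync, Retry, Send}, so the formula holds at Send.

Yes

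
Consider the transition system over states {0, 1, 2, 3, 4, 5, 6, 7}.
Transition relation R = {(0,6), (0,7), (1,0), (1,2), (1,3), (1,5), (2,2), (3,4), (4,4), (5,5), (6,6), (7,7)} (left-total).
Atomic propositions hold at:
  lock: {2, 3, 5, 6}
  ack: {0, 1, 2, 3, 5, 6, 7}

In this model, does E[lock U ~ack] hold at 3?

Yes

Sat(~ack) = {4}
E[lock U ~ack]: least fixpoint, start Z0 = Sat(~ack) = {4}, add states in Sat(lock) with some successor in Z. Z1 = {3, 4}; fixed.
Sat(E[lock U ~ack]) = {3, 4}
3 ∈ Sat(E[lock U ~ack]) = {3, 4}, so the formula holds at 3.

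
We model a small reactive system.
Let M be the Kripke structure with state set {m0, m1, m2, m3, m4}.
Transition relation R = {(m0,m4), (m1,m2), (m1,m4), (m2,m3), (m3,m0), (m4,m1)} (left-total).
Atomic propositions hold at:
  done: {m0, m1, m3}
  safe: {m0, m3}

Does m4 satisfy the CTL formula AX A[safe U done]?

A[safe U done]: least fixpoint, start Z0 = Sat(done) = {m0, m1, m3}, add states in Sat(safe) with every successor in Z. Already a fixed point.
Sat(A[safe U done]) = {m0, m1, m3}
Sat(AX A[safe U done]) = {s : every successor in {m0, m1, m3}} = {m2, m3, m4}
m4 ∈ Sat(AX A[safe U done]) = {m2, m3, m4}, so the formula holds at m4.

Yes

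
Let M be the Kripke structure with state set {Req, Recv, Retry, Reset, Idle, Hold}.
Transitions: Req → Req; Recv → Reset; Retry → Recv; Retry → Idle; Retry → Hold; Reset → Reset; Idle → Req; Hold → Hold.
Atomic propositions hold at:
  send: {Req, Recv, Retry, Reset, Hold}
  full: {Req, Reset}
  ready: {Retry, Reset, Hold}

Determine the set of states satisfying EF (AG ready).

{Recv, Retry, Reset, Hold}

AG ready: greatest fixpoint, start Z0 = {Retry, Reset, Hold}, keep only states in Sat with every successor in Z. Z1 = {Reset, Hold}; fixed.
Sat(AG ready) = {Reset, Hold}
EF (AG ready): least fixpoint, start Z0 = {Reset, Hold}, add states with some successor in Z. Z1 = {Recv, Retry, Reset, Hold}; fixed.
Sat(EF (AG ready)) = {Recv, Retry, Reset, Hold}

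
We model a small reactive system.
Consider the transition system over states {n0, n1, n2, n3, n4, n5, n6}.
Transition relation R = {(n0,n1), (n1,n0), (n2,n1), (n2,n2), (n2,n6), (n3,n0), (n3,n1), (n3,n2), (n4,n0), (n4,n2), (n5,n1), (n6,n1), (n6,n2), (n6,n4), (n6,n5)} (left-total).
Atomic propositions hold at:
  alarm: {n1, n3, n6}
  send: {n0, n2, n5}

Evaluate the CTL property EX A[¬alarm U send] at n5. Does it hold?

Sat(¬alarm) = {n0, n2, n4, n5}
A[¬alarm U send]: least fixpoint, start Z0 = Sat(send) = {n0, n2, n5}, add states in Sat(¬alarm) with every successor in Z. Z1 = {n0, n2, n4, n5}; fixed.
Sat(A[¬alarm U send]) = {n0, n2, n4, n5}
Sat(EX A[¬alarm U send]) = {s : some successor in {n0, n2, n4, n5}} = {n1, n2, n3, n4, n6}
n5 ∉ Sat(EX A[¬alarm U send]) = {n1, n2, n3, n4, n6}, so the formula does not hold at n5.

No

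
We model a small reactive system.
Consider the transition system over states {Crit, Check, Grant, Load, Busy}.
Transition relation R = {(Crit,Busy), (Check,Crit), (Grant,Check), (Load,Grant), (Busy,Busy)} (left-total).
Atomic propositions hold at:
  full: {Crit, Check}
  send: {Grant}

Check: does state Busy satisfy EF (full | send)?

Sat(full | send) = {Crit, Check, Grant}
EF (full | send): least fixpoint, start Z0 = {Crit, Check, Grant}, add states with some successor in Z. Z1 = {Crit, Check, Grant, Load}; fixed.
Sat(EF (full | send)) = {Crit, Check, Grant, Load}
Busy ∉ Sat(EF (full | send)) = {Crit, Check, Grant, Load}, so the formula does not hold at Busy.

No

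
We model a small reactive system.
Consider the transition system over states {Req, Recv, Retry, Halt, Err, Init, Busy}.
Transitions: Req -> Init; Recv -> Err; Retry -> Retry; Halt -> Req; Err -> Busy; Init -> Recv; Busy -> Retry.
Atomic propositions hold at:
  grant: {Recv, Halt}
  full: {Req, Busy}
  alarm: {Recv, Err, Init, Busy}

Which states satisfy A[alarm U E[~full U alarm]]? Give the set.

Sat(~full) = {Recv, Retry, Halt, Err, Init}
E[~full U alarm]: least fixpoint, start Z0 = Sat(alarm) = {Recv, Err, Init, Busy}, add states in Sat(~full) with some successor in Z. Already a fixed point.
Sat(E[~full U alarm]) = {Recv, Err, Init, Busy}
A[alarm U E[~full U alarm]]: least fixpoint, start Z0 = Sat(E[~full U alarm]) = {Recv, Err, Init, Busy}, add states in Sat(alarm) with every successor in Z. Already a fixed point.
Sat(A[alarm U E[~full U alarm]]) = {Recv, Err, Init, Busy}

{Recv, Err, Init, Busy}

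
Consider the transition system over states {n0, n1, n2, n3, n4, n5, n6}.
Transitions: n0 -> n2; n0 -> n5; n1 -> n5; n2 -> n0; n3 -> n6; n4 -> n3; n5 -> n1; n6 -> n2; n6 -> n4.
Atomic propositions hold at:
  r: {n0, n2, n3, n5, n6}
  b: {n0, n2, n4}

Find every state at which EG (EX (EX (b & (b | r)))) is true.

{n0, n2, n3, n6}

Sat(b | r) = {n0, n2, n3, n4, n5, n6}
Sat(b & (b | r)) = {n0, n2, n4}
Sat(EX (b & (b | r))) = {s : some successor in {n0, n2, n4}} = {n0, n2, n6}
Sat(EX (EX (b & (b | r)))) = {s : some successor in {n0, n2, n6}} = {n0, n2, n3, n6}
EG (EX (EX (b & (b | r)))): greatest fixpoint, start Z0 = {n0, n2, n3, n6}, keep only states in Sat with some successor in Z. Already a fixed point.
Sat(EG (EX (EX (b & (b | r))))) = {n0, n2, n3, n6}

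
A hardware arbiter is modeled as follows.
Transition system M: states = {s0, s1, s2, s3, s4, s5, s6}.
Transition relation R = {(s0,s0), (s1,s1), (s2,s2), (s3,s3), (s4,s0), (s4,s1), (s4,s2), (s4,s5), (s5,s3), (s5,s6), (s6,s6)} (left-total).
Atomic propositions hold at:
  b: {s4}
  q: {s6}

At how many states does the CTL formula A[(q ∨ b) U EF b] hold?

1

Sat(q ∨ b) = {s4, s6}
EF b: least fixpoint, start Z0 = {s4}, add states with some successor in Z. Already a fixed point.
Sat(EF b) = {s4}
A[(q ∨ b) U EF b]: least fixpoint, start Z0 = Sat(EF b) = {s4}, add states in Sat(q ∨ b) with every successor in Z. Already a fixed point.
Sat(A[(q ∨ b) U EF b]) = {s4}
|Sat(A[(q ∨ b) U EF b])| = |{s4}| = 1.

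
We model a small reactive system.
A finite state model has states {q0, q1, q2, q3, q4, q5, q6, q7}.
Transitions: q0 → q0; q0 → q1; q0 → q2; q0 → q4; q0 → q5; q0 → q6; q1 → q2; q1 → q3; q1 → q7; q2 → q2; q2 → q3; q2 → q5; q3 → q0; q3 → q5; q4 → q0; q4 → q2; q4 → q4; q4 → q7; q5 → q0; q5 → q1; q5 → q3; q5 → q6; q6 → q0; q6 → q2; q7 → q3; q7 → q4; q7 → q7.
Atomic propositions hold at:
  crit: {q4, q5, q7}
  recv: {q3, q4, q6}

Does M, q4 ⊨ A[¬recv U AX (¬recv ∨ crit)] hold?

Yes

Sat(¬recv) = {q0, q1, q2, q5, q7}
Sat(¬recv ∨ crit) = {q0, q1, q2, q4, q5, q7}
Sat(AX (¬recv ∨ crit)) = {s : every successor in {q0, q1, q2, q4, q5, q7}} = {q3, q4, q6}
A[¬recv U AX (¬recv ∨ crit)]: least fixpoint, start Z0 = Sat(AX (¬recv ∨ crit)) = {q3, q4, q6}, add states in Sat(¬recv) with every successor in Z. Already a fixed point.
Sat(A[¬recv U AX (¬recv ∨ crit)]) = {q3, q4, q6}
q4 ∈ Sat(A[¬recv U AX (¬recv ∨ crit)]) = {q3, q4, q6}, so the formula holds at q4.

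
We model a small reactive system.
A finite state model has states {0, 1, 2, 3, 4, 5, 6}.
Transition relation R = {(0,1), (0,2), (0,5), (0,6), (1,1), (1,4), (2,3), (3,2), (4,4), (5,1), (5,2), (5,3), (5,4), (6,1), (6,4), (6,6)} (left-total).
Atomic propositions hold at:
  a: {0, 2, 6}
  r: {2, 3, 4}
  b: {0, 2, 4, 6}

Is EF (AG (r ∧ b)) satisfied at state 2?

No

Sat(r ∧ b) = {2, 4}
AG (r ∧ b): greatest fixpoint, start Z0 = {2, 4}, keep only states in Sat with every successor in Z. Z1 = {4}; fixed.
Sat(AG (r ∧ b)) = {4}
EF (AG (r ∧ b)): least fixpoint, start Z0 = {4}, add states with some successor in Z. Z1 = {1, 4, 5, 6}; Z2 = {0, 1, 4, 5, 6}; fixed.
Sat(EF (AG (r ∧ b))) = {0, 1, 4, 5, 6}
2 ∉ Sat(EF (AG (r ∧ b))) = {0, 1, 4, 5, 6}, so the formula does not hold at 2.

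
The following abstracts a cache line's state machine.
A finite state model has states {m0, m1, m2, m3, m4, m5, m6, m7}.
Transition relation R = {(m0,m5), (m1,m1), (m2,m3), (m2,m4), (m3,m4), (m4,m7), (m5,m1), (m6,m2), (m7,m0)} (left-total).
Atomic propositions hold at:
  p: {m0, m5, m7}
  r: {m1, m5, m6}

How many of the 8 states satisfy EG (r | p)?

Sat(r | p) = {m0, m1, m5, m6, m7}
EG (r | p): greatest fixpoint, start Z0 = {m0, m1, m5, m6, m7}, keep only states in Sat with some successor in Z. Z1 = {m0, m1, m5, m7}; fixed.
Sat(EG (r | p)) = {m0, m1, m5, m7}
|Sat(EG (r | p))| = |{m0, m1, m5, m7}| = 4.

4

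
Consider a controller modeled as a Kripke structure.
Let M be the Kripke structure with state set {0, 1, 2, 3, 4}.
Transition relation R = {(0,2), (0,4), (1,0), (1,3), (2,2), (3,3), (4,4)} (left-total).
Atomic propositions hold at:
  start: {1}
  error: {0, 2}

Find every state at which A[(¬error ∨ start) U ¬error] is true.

Sat(¬error) = {1, 3, 4}
Sat(¬error ∨ start) = {1, 3, 4}
A[(¬error ∨ start) U ¬error]: least fixpoint, start Z0 = Sat(¬error) = {1, 3, 4}, add states in Sat(¬error ∨ start) with every successor in Z. Already a fixed point.
Sat(A[(¬error ∨ start) U ¬error]) = {1, 3, 4}

{1, 3, 4}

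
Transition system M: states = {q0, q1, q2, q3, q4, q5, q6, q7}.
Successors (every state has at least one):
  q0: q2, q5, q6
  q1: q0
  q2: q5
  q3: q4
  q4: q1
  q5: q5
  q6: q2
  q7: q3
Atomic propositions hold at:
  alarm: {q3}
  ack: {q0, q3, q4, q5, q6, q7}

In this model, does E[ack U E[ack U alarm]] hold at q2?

E[ack U alarm]: least fixpoint, start Z0 = Sat(alarm) = {q3}, add states in Sat(ack) with some successor in Z. Z1 = {q3, q7}; fixed.
Sat(E[ack U alarm]) = {q3, q7}
E[ack U E[ack U alarm]]: least fixpoint, start Z0 = Sat(E[ack U alarm]) = {q3, q7}, add states in Sat(ack) with some successor in Z. Already a fixed point.
Sat(E[ack U E[ack U alarm]]) = {q3, q7}
q2 ∉ Sat(E[ack U E[ack U alarm]]) = {q3, q7}, so the formula does not hold at q2.

No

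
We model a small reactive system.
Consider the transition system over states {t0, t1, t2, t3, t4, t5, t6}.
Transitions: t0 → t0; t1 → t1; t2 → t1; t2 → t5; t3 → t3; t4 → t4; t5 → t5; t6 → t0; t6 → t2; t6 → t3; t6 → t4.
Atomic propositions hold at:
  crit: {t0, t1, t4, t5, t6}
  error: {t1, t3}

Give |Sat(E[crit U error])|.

E[crit U error]: least fixpoint, start Z0 = Sat(error) = {t1, t3}, add states in Sat(crit) with some successor in Z. Z1 = {t1, t3, t6}; fixed.
Sat(E[crit U error]) = {t1, t3, t6}
|Sat(E[crit U error])| = |{t1, t3, t6}| = 3.

3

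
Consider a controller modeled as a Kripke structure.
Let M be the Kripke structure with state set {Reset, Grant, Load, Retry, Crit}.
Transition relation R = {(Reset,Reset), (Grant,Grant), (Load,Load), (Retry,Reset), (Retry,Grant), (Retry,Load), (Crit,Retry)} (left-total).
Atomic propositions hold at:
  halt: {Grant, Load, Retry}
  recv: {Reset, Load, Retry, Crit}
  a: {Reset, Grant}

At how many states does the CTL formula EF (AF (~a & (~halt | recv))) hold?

Sat(~a) = {Load, Retry, Crit}
Sat(~halt) = {Reset, Crit}
Sat(~halt | recv) = {Reset, Load, Retry, Crit}
Sat(~a & (~halt | recv)) = {Load, Retry, Crit}
AF (~a & (~halt | recv)): least fixpoint, start Z0 = {Load, Retry, Crit}, add states with every successor in Z. Already a fixed point.
Sat(AF (~a & (~halt | recv))) = {Load, Retry, Crit}
EF (AF (~a & (~halt | recv))): least fixpoint, start Z0 = {Load, Retry, Crit}, add states with some successor in Z. Already a fixed point.
Sat(EF (AF (~a & (~halt | recv)))) = {Load, Retry, Crit}
|Sat(EF (AF (~a & (~halt | recv))))| = |{Load, Retry, Crit}| = 3.

3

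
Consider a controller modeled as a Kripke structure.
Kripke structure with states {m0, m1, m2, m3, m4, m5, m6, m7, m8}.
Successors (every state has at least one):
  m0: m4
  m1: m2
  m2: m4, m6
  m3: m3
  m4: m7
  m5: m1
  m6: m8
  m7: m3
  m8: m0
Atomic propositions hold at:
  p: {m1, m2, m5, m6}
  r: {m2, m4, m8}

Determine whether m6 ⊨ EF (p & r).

Sat(p & r) = {m2}
EF (p & r): least fixpoint, start Z0 = {m2}, add states with some successor in Z. Z1 = {m1, m2}; Z2 = {m1, m2, m5}; fixed.
Sat(EF (p & r)) = {m1, m2, m5}
m6 ∉ Sat(EF (p & r)) = {m1, m2, m5}, so the formula does not hold at m6.

No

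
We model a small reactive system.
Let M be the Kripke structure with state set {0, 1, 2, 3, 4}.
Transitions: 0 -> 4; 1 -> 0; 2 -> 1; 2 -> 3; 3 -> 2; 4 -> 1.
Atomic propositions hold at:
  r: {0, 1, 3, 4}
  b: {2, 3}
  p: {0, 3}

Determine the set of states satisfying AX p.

Sat(AX p) = {s : every successor in {0, 3}} = {1}

{1}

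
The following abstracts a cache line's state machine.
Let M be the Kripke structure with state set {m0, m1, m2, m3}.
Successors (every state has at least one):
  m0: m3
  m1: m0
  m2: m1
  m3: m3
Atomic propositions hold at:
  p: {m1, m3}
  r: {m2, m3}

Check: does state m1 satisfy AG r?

No

AG r: greatest fixpoint, start Z0 = {m2, m3}, keep only states in Sat with every successor in Z. Z1 = {m3}; fixed.
Sat(AG r) = {m3}
m1 ∉ Sat(AG r) = {m3}, so the formula does not hold at m1.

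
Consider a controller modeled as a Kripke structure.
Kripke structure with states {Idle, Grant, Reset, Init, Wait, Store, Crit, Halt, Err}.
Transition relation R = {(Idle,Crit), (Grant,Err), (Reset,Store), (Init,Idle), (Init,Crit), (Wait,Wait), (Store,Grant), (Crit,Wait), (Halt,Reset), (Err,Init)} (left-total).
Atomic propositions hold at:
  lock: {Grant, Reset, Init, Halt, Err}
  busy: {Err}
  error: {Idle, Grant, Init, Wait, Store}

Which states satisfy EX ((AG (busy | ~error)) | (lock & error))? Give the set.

Sat(~error) = {Reset, Crit, Halt, Err}
Sat(busy | ~error) = {Reset, Crit, Halt, Err}
AG (busy | ~error): greatest fixpoint, start Z0 = {Reset, Crit, Halt, Err}, keep only states in Sat with every successor in Z. Z1 = {Halt}; Z2 = ∅; fixed.
Sat(AG (busy | ~error)) = ∅
Sat(lock & error) = {Grant, Init}
Sat((AG (busy | ~error)) | (lock & error)) = {Grant, Init}
Sat(EX ((AG (busy | ~error)) | (lock & error))) = {s : some successor in {Grant, Init}} = {Store, Err}

{Store, Err}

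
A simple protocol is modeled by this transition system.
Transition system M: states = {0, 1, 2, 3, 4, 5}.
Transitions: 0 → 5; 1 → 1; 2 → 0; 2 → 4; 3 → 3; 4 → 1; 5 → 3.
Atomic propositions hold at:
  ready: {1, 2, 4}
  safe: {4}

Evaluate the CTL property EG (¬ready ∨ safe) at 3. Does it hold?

Sat(¬ready) = {0, 3, 5}
Sat(¬ready ∨ safe) = {0, 3, 4, 5}
EG (¬ready ∨ safe): greatest fixpoint, start Z0 = {0, 3, 4, 5}, keep only states in Sat with some successor in Z. Z1 = {0, 3, 5}; fixed.
Sat(EG (¬ready ∨ safe)) = {0, 3, 5}
3 ∈ Sat(EG (¬ready ∨ safe)) = {0, 3, 5}, so the formula holds at 3.

Yes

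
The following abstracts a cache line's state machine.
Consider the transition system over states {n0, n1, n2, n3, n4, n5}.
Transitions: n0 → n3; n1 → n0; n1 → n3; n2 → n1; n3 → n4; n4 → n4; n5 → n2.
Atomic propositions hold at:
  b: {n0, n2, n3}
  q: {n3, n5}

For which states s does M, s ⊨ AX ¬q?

Sat(¬q) = {n0, n1, n2, n4}
Sat(AX ¬q) = {s : every successor in {n0, n1, n2, n4}} = {n2, n3, n4, n5}

{n2, n3, n4, n5}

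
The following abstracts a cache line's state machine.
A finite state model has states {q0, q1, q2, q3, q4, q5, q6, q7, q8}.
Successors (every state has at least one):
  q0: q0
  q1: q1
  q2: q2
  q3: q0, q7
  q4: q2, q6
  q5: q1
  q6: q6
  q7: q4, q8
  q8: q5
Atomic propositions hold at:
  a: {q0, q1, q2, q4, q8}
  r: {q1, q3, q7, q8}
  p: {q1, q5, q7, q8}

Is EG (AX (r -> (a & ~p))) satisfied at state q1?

No

Sat(~p) = {q0, q2, q3, q4, q6}
Sat(a & ~p) = {q0, q2, q4}
Sat(r -> (a & ~p)) = {q0, q2, q4, q5, q6}
Sat(AX (r -> (a & ~p))) = {s : every successor in {q0, q2, q4, q5, q6}} = {q0, q2, q4, q6, q8}
EG (AX (r -> (a & ~p))): greatest fixpoint, start Z0 = {q0, q2, q4, q6, q8}, keep only states in Sat with some successor in Z. Z1 = {q0, q2, q4, q6}; fixed.
Sat(EG (AX (r -> (a & ~p)))) = {q0, q2, q4, q6}
q1 ∉ Sat(EG (AX (r -> (a & ~p)))) = {q0, q2, q4, q6}, so the formula does not hold at q1.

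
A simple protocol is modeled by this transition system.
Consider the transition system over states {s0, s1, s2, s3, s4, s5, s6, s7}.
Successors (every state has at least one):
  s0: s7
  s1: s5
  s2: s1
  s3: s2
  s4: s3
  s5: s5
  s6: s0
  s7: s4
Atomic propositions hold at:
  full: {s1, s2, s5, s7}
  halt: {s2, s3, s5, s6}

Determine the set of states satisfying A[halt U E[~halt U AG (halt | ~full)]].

{s1, s2, s3, s5}

Sat(~halt) = {s0, s1, s4, s7}
Sat(~full) = {s0, s3, s4, s6}
Sat(halt | ~full) = {s0, s2, s3, s4, s5, s6}
AG (halt | ~full): greatest fixpoint, start Z0 = {s0, s2, s3, s4, s5, s6}, keep only states in Sat with every successor in Z. Z1 = {s3, s4, s5, s6}; Z2 = {s4, s5}; Z3 = {s5}; fixed.
Sat(AG (halt | ~full)) = {s5}
E[~halt U AG (halt | ~full)]: least fixpoint, start Z0 = Sat(AG (halt | ~full)) = {s5}, add states in Sat(~halt) with some successor in Z. Z1 = {s1, s5}; fixed.
Sat(E[~halt U AG (halt | ~full)]) = {s1, s5}
A[halt U E[~halt U AG (halt | ~full)]]: least fixpoint, start Z0 = Sat(E[~halt U AG (halt | ~full)]) = {s1, s5}, add states in Sat(halt) with every successor in Z. Z1 = {s1, s2, s5}; Z2 = {s1, s2, s3, s5}; fixed.
Sat(A[halt U E[~halt U AG (halt | ~full)]]) = {s1, s2, s3, s5}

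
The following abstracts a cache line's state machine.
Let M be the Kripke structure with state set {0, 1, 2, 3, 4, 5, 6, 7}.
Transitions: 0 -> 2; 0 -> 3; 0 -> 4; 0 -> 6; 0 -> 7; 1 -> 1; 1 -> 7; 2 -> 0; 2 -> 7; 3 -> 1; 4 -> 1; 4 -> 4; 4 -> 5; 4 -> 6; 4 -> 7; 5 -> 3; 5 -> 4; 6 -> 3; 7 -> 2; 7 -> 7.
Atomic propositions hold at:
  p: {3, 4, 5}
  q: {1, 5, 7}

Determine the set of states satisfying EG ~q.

{0, 2, 4}

Sat(~q) = {0, 2, 3, 4, 6}
EG ~q: greatest fixpoint, start Z0 = {0, 2, 3, 4, 6}, keep only states in Sat with some successor in Z. Z1 = {0, 2, 4, 6}; Z2 = {0, 2, 4}; fixed.
Sat(EG ~q) = {0, 2, 4}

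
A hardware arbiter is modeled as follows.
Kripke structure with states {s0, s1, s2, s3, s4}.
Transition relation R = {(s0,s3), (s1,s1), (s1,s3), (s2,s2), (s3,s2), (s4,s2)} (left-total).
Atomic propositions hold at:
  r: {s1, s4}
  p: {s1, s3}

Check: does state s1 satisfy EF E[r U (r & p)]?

Yes

Sat(r & p) = {s1}
E[r U (r & p)]: least fixpoint, start Z0 = Sat((r & p)) = {s1}, add states in Sat(r) with some successor in Z. Already a fixed point.
Sat(E[r U (r & p)]) = {s1}
EF E[r U (r & p)]: least fixpoint, start Z0 = {s1}, add states with some successor in Z. Already a fixed point.
Sat(EF E[r U (r & p)]) = {s1}
s1 ∈ Sat(EF E[r U (r & p)]) = {s1}, so the formula holds at s1.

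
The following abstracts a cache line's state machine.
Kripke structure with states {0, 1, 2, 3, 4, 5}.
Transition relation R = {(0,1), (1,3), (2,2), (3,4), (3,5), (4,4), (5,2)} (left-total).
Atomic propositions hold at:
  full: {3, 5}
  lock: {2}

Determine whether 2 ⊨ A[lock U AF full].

No

AF full: least fixpoint, start Z0 = {3, 5}, add states with every successor in Z. Z1 = {1, 3, 5}; Z2 = {0, 1, 3, 5}; fixed.
Sat(AF full) = {0, 1, 3, 5}
A[lock U AF full]: least fixpoint, start Z0 = Sat(AF full) = {0, 1, 3, 5}, add states in Sat(lock) with every successor in Z. Already a fixed point.
Sat(A[lock U AF full]) = {0, 1, 3, 5}
2 ∉ Sat(A[lock U AF full]) = {0, 1, 3, 5}, so the formula does not hold at 2.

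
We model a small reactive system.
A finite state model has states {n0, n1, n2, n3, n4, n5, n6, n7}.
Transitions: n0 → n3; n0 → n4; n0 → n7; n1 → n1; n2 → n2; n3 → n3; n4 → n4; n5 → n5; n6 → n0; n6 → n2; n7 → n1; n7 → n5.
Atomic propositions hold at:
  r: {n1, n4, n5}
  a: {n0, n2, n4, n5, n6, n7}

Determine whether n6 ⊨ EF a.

Yes

EF a: least fixpoint, start Z0 = {n0, n2, n4, n5, n6, n7}, add states with some successor in Z. Already a fixed point.
Sat(EF a) = {n0, n2, n4, n5, n6, n7}
n6 ∈ Sat(EF a) = {n0, n2, n4, n5, n6, n7}, so the formula holds at n6.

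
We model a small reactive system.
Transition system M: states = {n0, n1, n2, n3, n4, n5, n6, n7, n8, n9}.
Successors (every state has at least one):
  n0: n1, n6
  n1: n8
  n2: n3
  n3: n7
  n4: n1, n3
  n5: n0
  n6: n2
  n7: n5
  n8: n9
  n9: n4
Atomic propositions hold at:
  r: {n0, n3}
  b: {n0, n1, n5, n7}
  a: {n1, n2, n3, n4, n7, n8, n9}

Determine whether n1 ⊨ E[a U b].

E[a U b]: least fixpoint, start Z0 = Sat(b) = {n0, n1, n5, n7}, add states in Sat(a) with some successor in Z. Z1 = {n0, n1, n3, n4, n5, n7}; Z2 = {n0, n1, n2, n3, n4, n5, n7, n9}; Z3 = {n0, n1, n2, n3, n4, n5, n7, n8, n9}; fixed.
Sat(E[a U b]) = {n0, n1, n2, n3, n4, n5, n7, n8, n9}
n1 ∈ Sat(E[a U b]) = {n0, n1, n2, n3, n4, n5, n7, n8, n9}, so the formula holds at n1.

Yes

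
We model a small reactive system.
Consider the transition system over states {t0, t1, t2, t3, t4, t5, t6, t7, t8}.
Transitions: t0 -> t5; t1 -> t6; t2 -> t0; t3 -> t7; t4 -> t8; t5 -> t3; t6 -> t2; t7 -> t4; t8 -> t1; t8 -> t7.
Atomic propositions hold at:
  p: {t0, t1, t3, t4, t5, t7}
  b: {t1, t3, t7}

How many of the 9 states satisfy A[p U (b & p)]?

5

Sat(b & p) = {t1, t3, t7}
A[p U (b & p)]: least fixpoint, start Z0 = Sat((b & p)) = {t1, t3, t7}, add states in Sat(p) with every successor in Z. Z1 = {t1, t3, t5, t7}; Z2 = {t0, t1, t3, t5, t7}; fixed.
Sat(A[p U (b & p)]) = {t0, t1, t3, t5, t7}
|Sat(A[p U (b & p)])| = |{t0, t1, t3, t5, t7}| = 5.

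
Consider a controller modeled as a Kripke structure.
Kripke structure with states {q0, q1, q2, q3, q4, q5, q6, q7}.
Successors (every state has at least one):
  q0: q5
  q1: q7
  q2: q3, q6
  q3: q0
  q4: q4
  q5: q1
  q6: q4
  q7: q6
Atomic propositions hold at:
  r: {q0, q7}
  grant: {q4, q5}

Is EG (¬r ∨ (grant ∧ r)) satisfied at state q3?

Sat(¬r) = {q1, q2, q3, q4, q5, q6}
Sat(grant ∧ r) = ∅
Sat(¬r ∨ (grant ∧ r)) = {q1, q2, q3, q4, q5, q6}
EG (¬r ∨ (grant ∧ r)): greatest fixpoint, start Z0 = {q1, q2, q3, q4, q5, q6}, keep only states in Sat with some successor in Z. Z1 = {q2, q4, q5, q6}; Z2 = {q2, q4, q6}; fixed.
Sat(EG (¬r ∨ (grant ∧ r))) = {q2, q4, q6}
q3 ∉ Sat(EG (¬r ∨ (grant ∧ r))) = {q2, q4, q6}, so the formula does not hold at q3.

No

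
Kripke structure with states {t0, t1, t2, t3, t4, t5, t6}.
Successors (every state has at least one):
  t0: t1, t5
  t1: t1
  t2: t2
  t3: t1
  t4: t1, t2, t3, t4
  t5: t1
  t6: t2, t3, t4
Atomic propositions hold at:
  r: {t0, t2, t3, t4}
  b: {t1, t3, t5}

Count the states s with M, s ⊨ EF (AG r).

3

AG r: greatest fixpoint, start Z0 = {t0, t2, t3, t4}, keep only states in Sat with every successor in Z. Z1 = {t2}; fixed.
Sat(AG r) = {t2}
EF (AG r): least fixpoint, start Z0 = {t2}, add states with some successor in Z. Z1 = {t2, t4, t6}; fixed.
Sat(EF (AG r)) = {t2, t4, t6}
|Sat(EF (AG r))| = |{t2, t4, t6}| = 3.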